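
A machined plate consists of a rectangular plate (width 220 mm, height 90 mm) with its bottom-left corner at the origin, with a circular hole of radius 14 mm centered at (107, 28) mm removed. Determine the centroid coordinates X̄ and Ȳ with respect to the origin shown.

plate: A = 220 × 90 = 19800.00, centroid at (110.00, 45.00).
hole: A = −π·14² = -615.75, centroid at (107.00, 28.00).
ΣA = 19184.25 mm², ΣAX̄ = 2112114.52 mm³, ΣAȲ = 873758.94 mm³.
X̄ = 2112114.52/19184.25 = 110.10 mm; Ȳ = 873758.94/19184.25 = 45.55 mm.

X̄ = 110.10 mm, Ȳ = 45.55 mm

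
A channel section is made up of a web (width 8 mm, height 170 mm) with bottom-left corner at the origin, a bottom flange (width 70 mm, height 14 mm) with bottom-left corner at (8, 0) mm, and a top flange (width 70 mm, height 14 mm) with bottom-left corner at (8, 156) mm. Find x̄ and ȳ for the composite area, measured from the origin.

Part | A | x̄ᵢ | ȳᵢ | A·x̄ᵢ | A·ȳᵢ
web | 1360.00 | 4.00 | 85.00 | 5440.00 | 115600.00
bottom flange | 980.00 | 43.00 | 7.00 | 42140.00 | 6860.00
top flange | 980.00 | 43.00 | 163.00 | 42140.00 | 159740.00
Σ | 3320.00 |  |  | 89720.00 | 282200.00
x̄ = 89720.00 / 3320.00 = 27.02 mm
ȳ = 282200.00 / 3320.00 = 85.00 mm

x̄ = 27.02 mm, ȳ = 85.00 mm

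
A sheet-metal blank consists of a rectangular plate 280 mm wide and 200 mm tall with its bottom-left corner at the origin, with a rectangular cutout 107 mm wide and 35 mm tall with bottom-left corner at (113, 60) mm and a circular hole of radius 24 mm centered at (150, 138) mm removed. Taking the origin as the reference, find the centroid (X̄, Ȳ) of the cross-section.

X̄ = 137.67 mm, Ȳ = 100.31 mm

Part | A | x̄ᵢ | ȳᵢ | A·x̄ᵢ | A·ȳᵢ
plate | 56000.00 | 140.00 | 100.00 | 7840000.00 | 5600000.00
hole 1 | -3745.00 | 166.50 | 77.50 | -623542.50 | -290237.50
hole 2 | -1809.56 | 150.00 | 138.00 | -271433.61 | -249718.92
Σ | 50445.44 |  |  | 6945023.89 | 5060043.58
X̄ = 6945023.89 / 50445.44 = 137.67 mm
Ȳ = 5060043.58 / 50445.44 = 100.31 mm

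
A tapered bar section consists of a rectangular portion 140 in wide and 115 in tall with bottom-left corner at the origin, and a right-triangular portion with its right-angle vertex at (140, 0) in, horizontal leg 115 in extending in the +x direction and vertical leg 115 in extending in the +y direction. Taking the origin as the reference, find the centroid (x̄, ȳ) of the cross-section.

Part | A | x̄ᵢ | ȳᵢ | A·x̄ᵢ | A·ȳᵢ
rectangular portion | 16100.00 | 70.00 | 57.50 | 1127000.00 | 925750.00
triangular portion | 6612.50 | 178.33 | 38.33 | 1179229.17 | 253479.17
Σ | 22712.50 |  |  | 2306229.17 | 1179229.17
x̄ = 2306229.17 / 22712.50 = 101.54 in
ȳ = 1179229.17 / 22712.50 = 51.92 in

x̄ = 101.54 in, ȳ = 51.92 in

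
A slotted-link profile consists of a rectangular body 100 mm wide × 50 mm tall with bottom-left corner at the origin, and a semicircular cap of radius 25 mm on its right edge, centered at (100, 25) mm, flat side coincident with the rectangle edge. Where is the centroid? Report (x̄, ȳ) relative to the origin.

rectangular body: A = 100 × 50 = 5000.00, centroid at (50.00, 25.00).
semicircular end: A = ½π·25² = 981.75, centroid at (110.61, 25.00).
ΣA = 5981.75 mm²
ΣAx̄ = (5000.00)(50.00) + (981.75)(110.61) = 358591.44 mm³
ΣAȳ = (5000.00)(25.00) + (981.75)(25.00) = 149543.69 mm³
x̄ = 358591.44 / 5981.75 = 59.95 mm
ȳ = 149543.69 / 5981.75 = 25.00 mm

x̄ = 59.95 mm, ȳ = 25.00 mm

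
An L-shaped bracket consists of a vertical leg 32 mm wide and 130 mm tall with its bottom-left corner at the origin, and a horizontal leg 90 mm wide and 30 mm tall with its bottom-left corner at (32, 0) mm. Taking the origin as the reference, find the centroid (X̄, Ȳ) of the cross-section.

X̄ = 40.01 mm, Ȳ = 45.32 mm

Part | A | x̄ᵢ | ȳᵢ | A·x̄ᵢ | A·ȳᵢ
vertical leg | 4160.00 | 16.00 | 65.00 | 66560.00 | 270400.00
horizontal leg | 2700.00 | 77.00 | 15.00 | 207900.00 | 40500.00
Σ | 6860.00 |  |  | 274460.00 | 310900.00
X̄ = 274460.00 / 6860.00 = 40.01 mm
Ȳ = 310900.00 / 6860.00 = 45.32 mm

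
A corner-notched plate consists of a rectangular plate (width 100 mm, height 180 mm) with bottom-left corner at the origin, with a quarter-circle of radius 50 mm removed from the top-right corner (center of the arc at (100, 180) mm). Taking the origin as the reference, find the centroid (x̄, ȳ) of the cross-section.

Part | A | x̄ᵢ | ȳᵢ | A·x̄ᵢ | A·ȳᵢ
plate | 18000.00 | 50.00 | 90.00 | 900000.00 | 1620000.00
removed quarter-circle | -1963.50 | 78.78 | 158.78 | -154682.87 | -311762.51
Σ | 16036.50 |  |  | 745317.13 | 1308237.49
x̄ = 745317.13 / 16036.50 = 46.48 mm
ȳ = 1308237.49 / 16036.50 = 81.58 mm

x̄ = 46.48 mm, ȳ = 81.58 mm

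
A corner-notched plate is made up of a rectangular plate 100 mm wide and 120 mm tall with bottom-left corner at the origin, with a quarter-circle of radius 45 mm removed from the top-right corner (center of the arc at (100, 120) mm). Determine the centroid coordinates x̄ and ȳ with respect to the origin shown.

x̄ = 45.28 mm, ȳ = 53.75 mm

plate: A = 100 × 120 = 12000.00, centroid at (50.00, 60.00).
removed quarter-circle: A = −¼π·45² = -1590.43, centroid at (80.90, 100.90).
ΣA = 10409.57 mm², ΣAx̄ = 471331.87 mm³, ΣAȳ = 559523.25 mm³.
x̄ = 471331.87/10409.57 = 45.28 mm; ȳ = 559523.25/10409.57 = 53.75 mm.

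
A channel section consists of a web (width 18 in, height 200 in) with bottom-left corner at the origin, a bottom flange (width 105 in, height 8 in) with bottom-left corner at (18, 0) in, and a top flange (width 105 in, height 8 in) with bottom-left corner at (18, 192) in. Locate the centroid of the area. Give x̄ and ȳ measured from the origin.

x̄ = 28.57 in, ȳ = 100.00 in

Part | A | x̄ᵢ | ȳᵢ | A·x̄ᵢ | A·ȳᵢ
web | 3600.00 | 9.00 | 100.00 | 32400.00 | 360000.00
bottom flange | 840.00 | 70.50 | 4.00 | 59220.00 | 3360.00
top flange | 840.00 | 70.50 | 196.00 | 59220.00 | 164640.00
Σ | 5280.00 |  |  | 150840.00 | 528000.00
x̄ = 150840.00 / 5280.00 = 28.57 in
ȳ = 528000.00 / 5280.00 = 100.00 in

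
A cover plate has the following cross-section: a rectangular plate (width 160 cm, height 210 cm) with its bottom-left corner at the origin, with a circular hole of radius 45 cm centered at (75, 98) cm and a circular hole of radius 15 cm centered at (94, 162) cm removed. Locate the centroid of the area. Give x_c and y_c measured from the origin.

Part | A | x̄ᵢ | ȳᵢ | A·x̄ᵢ | A·ȳᵢ
plate | 33600.00 | 80.00 | 105.00 | 2688000.00 | 3528000.00
hole 1 | -6361.73 | 75.00 | 98.00 | -477129.38 | -623449.06
hole 2 | -706.86 | 94.00 | 162.00 | -66444.68 | -114511.05
Σ | 26531.42 |  |  | 2144425.93 | 2790039.89
x_c = 2144425.93 / 26531.42 = 80.83 cm
y_c = 2790039.89 / 26531.42 = 105.16 cm

x_c = 80.83 cm, y_c = 105.16 cm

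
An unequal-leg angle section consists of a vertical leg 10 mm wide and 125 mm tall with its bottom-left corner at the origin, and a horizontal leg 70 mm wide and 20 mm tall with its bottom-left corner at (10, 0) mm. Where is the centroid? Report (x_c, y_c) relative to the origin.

x_c = 26.13 mm, y_c = 34.76 mm

vertical leg: A = 10 × 125 = 1250.00, centroid at (5.00, 62.50).
horizontal leg: A = 70 × 20 = 1400.00, centroid at (45.00, 10.00).
ΣA = 2650.00 mm², ΣAx_c = 69250.00 mm³, ΣAy_c = 92125.00 mm³.
x_c = 69250.00/2650.00 = 26.13 mm; y_c = 92125.00/2650.00 = 34.76 mm.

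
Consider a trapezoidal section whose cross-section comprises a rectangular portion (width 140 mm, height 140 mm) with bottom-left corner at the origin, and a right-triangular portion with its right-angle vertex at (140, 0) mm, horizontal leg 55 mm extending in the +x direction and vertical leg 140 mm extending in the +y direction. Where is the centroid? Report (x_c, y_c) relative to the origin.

x_c = 84.50 mm, y_c = 66.17 mm

rectangular portion: A = 140 × 140 = 19600.00, centroid at (70.00, 70.00).
triangular portion: A = ½·55·140 = 3850.00, centroid at (158.33, 46.67).
ΣA = 23450.00 mm², ΣAx_c = 1981583.33 mm³, ΣAy_c = 1551666.67 mm³.
x_c = 1981583.33/23450.00 = 84.50 mm; y_c = 1551666.67/23450.00 = 66.17 mm.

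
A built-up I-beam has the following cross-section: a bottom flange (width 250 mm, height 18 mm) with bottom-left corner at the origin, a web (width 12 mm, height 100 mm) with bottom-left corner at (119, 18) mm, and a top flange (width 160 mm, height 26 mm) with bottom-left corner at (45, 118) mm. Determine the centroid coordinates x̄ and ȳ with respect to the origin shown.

Part | A | x̄ᵢ | ȳᵢ | A·x̄ᵢ | A·ȳᵢ
bottom flange | 4500.00 | 125.00 | 9.00 | 562500.00 | 40500.00
web | 1200.00 | 125.00 | 68.00 | 150000.00 | 81600.00
top flange | 4160.00 | 125.00 | 131.00 | 520000.00 | 544960.00
Σ | 9860.00 |  |  | 1232500.00 | 667060.00
x̄ = 1232500.00 / 9860.00 = 125.00 mm
ȳ = 667060.00 / 9860.00 = 67.65 mm

x̄ = 125.00 mm, ȳ = 67.65 mm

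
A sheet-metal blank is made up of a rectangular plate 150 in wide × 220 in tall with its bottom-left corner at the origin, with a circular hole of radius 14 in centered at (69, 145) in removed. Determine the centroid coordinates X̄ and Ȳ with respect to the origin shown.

plate: A = 150 × 220 = 33000.00, centroid at (75.00, 110.00).
hole: A = −π·14² = -615.75, centroid at (69.00, 145.00).
ΣA = 32384.25 in², ΣAX̄ = 2432513.10 in³, ΣAȲ = 3540715.94 in³.
X̄ = 2432513.10/32384.25 = 75.11 in; Ȳ = 3540715.94/32384.25 = 109.33 in.

X̄ = 75.11 in, Ȳ = 109.33 in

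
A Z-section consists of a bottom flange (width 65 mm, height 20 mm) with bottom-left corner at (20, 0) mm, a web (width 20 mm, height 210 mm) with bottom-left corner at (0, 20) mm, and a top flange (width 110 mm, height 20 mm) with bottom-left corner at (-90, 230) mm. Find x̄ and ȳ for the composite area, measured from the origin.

bottom flange: A = 65 × 20 = 1300.00, centroid at (52.50, 10.00).
web: A = 20 × 210 = 4200.00, centroid at (10.00, 125.00).
top flange: A = 110 × 20 = 2200.00, centroid at (-35.00, 240.00).
ΣA = 7700.00 mm²
ΣAx̄ = (1300.00)(52.50) + (4200.00)(10.00) + (2200.00)(-35.00) = 33250.00 mm³
ΣAȳ = (1300.00)(10.00) + (4200.00)(125.00) + (2200.00)(240.00) = 1066000.00 mm³
x̄ = 33250.00 / 7700.00 = 4.32 mm
ȳ = 1066000.00 / 7700.00 = 138.44 mm

x̄ = 4.32 mm, ȳ = 138.44 mm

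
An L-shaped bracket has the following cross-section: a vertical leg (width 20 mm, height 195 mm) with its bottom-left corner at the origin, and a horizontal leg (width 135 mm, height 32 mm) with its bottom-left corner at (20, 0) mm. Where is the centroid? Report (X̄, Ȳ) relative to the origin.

Part | A | x̄ᵢ | ȳᵢ | A·x̄ᵢ | A·ȳᵢ
vertical leg | 3900.00 | 10.00 | 97.50 | 39000.00 | 380250.00
horizontal leg | 4320.00 | 87.50 | 16.00 | 378000.00 | 69120.00
Σ | 8220.00 |  |  | 417000.00 | 449370.00
X̄ = 417000.00 / 8220.00 = 50.73 mm
Ȳ = 449370.00 / 8220.00 = 54.67 mm

X̄ = 50.73 mm, Ȳ = 54.67 mm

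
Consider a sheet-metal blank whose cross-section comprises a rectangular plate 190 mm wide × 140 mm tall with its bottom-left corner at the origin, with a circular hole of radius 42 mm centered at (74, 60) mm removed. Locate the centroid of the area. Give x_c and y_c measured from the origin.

x_c = 100.53 mm, y_c = 72.63 mm

Part | A | x̄ᵢ | ȳᵢ | A·x̄ᵢ | A·ȳᵢ
plate | 26600.00 | 95.00 | 70.00 | 2527000.00 | 1862000.00
hole | -5541.77 | 74.00 | 60.00 | -410090.94 | -332506.17
Σ | 21058.23 |  |  | 2116909.06 | 1529493.83
x_c = 2116909.06 / 21058.23 = 100.53 mm
y_c = 1529493.83 / 21058.23 = 72.63 mm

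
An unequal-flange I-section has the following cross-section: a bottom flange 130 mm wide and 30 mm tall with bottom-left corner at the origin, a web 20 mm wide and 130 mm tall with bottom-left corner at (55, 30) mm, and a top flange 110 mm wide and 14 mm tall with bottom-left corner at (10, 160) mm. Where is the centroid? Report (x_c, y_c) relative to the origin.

x_c = 65.00 mm, y_c = 69.99 mm

bottom flange: A = 130 × 30 = 3900.00, centroid at (65.00, 15.00).
web: A = 20 × 130 = 2600.00, centroid at (65.00, 95.00).
top flange: A = 110 × 14 = 1540.00, centroid at (65.00, 167.00).
ΣA = 8040.00 mm², ΣAx_c = 522600.00 mm³, ΣAy_c = 562680.00 mm³.
x_c = 522600.00/8040.00 = 65.00 mm; y_c = 562680.00/8040.00 = 69.99 mm.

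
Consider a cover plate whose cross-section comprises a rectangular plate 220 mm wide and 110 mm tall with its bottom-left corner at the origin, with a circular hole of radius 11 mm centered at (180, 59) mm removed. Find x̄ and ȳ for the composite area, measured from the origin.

plate: A = 220 × 110 = 24200.00, centroid at (110.00, 55.00).
hole: A = −π·11² = -380.13, centroid at (180.00, 59.00).
ΣA = 23819.87 mm², ΣAx̄ = 2593576.11 mm³, ΣAȳ = 1308572.17 mm³.
x̄ = 2593576.11/23819.87 = 108.88 mm; ȳ = 1308572.17/23819.87 = 54.94 mm.

x̄ = 108.88 mm, ȳ = 54.94 mm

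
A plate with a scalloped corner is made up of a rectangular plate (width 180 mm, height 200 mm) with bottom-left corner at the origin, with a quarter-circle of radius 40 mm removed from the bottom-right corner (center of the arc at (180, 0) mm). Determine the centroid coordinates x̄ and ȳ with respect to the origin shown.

Part | A | x̄ᵢ | ȳᵢ | A·x̄ᵢ | A·ȳᵢ
plate | 36000.00 | 90.00 | 100.00 | 3240000.00 | 3600000.00
removed quarter-circle | -1256.64 | 163.02 | 16.98 | -204861.34 | -21333.33
Σ | 34743.36 |  |  | 3035138.66 | 3578666.67
x̄ = 3035138.66 / 34743.36 = 87.36 mm
ȳ = 3578666.67 / 34743.36 = 103.00 mm

x̄ = 87.36 mm, ȳ = 103.00 mm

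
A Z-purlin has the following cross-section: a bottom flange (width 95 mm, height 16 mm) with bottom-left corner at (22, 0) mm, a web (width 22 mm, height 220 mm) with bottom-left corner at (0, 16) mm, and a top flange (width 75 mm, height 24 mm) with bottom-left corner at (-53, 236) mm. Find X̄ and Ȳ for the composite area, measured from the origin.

Part | A | x̄ᵢ | ȳᵢ | A·x̄ᵢ | A·ȳᵢ
bottom flange | 1520.00 | 69.50 | 8.00 | 105640.00 | 12160.00
web | 4840.00 | 11.00 | 126.00 | 53240.00 | 609840.00
top flange | 1800.00 | -15.50 | 248.00 | -27900.00 | 446400.00
Σ | 8160.00 |  |  | 130980.00 | 1068400.00
X̄ = 130980.00 / 8160.00 = 16.05 mm
Ȳ = 1068400.00 / 8160.00 = 130.93 mm

X̄ = 16.05 mm, Ȳ = 130.93 mm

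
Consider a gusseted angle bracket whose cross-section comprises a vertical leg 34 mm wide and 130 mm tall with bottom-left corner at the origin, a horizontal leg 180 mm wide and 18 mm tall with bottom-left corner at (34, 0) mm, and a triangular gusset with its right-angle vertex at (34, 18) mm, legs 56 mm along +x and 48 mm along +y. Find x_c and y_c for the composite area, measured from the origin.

x_c = 60.83 mm, y_c = 40.22 mm

vertical leg: A = 34 × 130 = 4420.00, centroid at (17.00, 65.00).
horizontal leg: A = 180 × 18 = 3240.00, centroid at (124.00, 9.00).
gusset: A = ½·56·48 = 1344.00, centroid at (52.67, 34.00).
ΣA = 9004.00 mm²
ΣAx_c = (4420.00)(17.00) + (3240.00)(124.00) + (1344.00)(52.67) = 547684.00 mm³
ΣAy_c = (4420.00)(65.00) + (3240.00)(9.00) + (1344.00)(34.00) = 362156.00 mm³
x_c = 547684.00 / 9004.00 = 60.83 mm
y_c = 362156.00 / 9004.00 = 40.22 mm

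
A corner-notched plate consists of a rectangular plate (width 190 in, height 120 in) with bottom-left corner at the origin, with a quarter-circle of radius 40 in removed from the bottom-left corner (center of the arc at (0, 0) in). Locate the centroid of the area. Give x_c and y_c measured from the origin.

plate: A = 190 × 120 = 22800.00, centroid at (95.00, 60.00).
removed quarter-circle: A = −¼π·40² = -1256.64, centroid at (16.98, 16.98).
ΣA = 21543.36 in², ΣAx_c = 2144666.67 in³, ΣAy_c = 1346666.67 in³.
x_c = 2144666.67/21543.36 = 99.55 in; y_c = 1346666.67/21543.36 = 62.51 in.

x_c = 99.55 in, y_c = 62.51 in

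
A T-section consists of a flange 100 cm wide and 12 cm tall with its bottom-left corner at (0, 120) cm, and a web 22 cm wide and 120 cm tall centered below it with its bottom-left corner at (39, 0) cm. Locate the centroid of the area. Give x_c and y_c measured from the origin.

web: A = 22 × 120 = 2640.00, centroid at (50.00, 60.00).
flange: A = 100 × 12 = 1200.00, centroid at (50.00, 126.00).
ΣA = 3840.00 cm²
ΣAx_c = (2640.00)(50.00) + (1200.00)(50.00) = 192000.00 cm³
ΣAy_c = (2640.00)(60.00) + (1200.00)(126.00) = 309600.00 cm³
x_c = 192000.00 / 3840.00 = 50.00 cm
y_c = 309600.00 / 3840.00 = 80.62 cm

x_c = 50.00 cm, y_c = 80.62 cm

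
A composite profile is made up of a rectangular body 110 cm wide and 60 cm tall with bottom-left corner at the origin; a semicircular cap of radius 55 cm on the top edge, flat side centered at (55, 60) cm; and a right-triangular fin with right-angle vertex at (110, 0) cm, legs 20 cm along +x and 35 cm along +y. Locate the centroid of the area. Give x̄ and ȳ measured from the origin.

x̄ = 56.84 cm, ȳ = 51.11 cm

rectangular body: A = 110 × 60 = 6600.00, centroid at (55.00, 30.00).
semicircular top: A = ½π·55² = 4751.66, centroid at (55.00, 83.34).
triangular fin: A = ½·20·35 = 350.00, centroid at (116.67, 11.67).
ΣA = 11701.66 cm²
ΣAx̄ = (6600.00)(55.00) + (4751.66)(55.00) + (350.00)(116.67) = 665174.57 cm³
ΣAȳ = (6600.00)(30.00) + (4751.66)(83.34) + (350.00)(11.67) = 598099.53 cm³
x̄ = 665174.57 / 11701.66 = 56.84 cm
ȳ = 598099.53 / 11701.66 = 51.11 cm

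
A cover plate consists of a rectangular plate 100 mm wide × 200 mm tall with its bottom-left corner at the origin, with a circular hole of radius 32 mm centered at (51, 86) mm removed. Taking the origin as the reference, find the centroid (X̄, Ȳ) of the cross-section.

plate: A = 100 × 200 = 20000.00, centroid at (50.00, 100.00).
hole: A = −π·32² = -3216.99, centroid at (51.00, 86.00).
ΣA = 16783.01 mm², ΣAX̄ = 835933.47 mm³, ΣAȲ = 1723338.78 mm³.
X̄ = 835933.47/16783.01 = 49.81 mm; Ȳ = 1723338.78/16783.01 = 102.68 mm.

X̄ = 49.81 mm, Ȳ = 102.68 mm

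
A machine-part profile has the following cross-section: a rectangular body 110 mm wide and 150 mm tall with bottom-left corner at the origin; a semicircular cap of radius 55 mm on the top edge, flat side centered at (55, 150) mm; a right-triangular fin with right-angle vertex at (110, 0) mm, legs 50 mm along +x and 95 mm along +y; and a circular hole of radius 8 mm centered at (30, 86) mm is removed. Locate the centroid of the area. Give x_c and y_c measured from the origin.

rectangular body: A = 110 × 150 = 16500.00, centroid at (55.00, 75.00).
semicircular top: A = ½π·55² = 4751.66, centroid at (55.00, 173.34).
triangular fin: A = ½·50·95 = 2375.00, centroid at (126.67, 31.67).
hole: A = −π·8² = -201.06, centroid at (30.00, 86.00).
ΣA = 23425.60 mm²
ΣAx_c = (16500.00)(55.00) + (4751.66)(55.00) + (2375.00)(126.67) + (-201.06)(30.00) = 1463642.71 mm³
ΣAy_c = (16500.00)(75.00) + (4751.66)(173.34) + (2375.00)(31.67) + (-201.06)(86.00) = 2119082.51 mm³
x_c = 1463642.71 / 23425.60 = 62.48 mm
y_c = 2119082.51 / 23425.60 = 90.46 mm

x_c = 62.48 mm, y_c = 90.46 mm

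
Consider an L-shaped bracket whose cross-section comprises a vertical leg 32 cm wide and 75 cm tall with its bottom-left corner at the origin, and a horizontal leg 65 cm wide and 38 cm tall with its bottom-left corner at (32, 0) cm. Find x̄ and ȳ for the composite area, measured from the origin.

vertical leg: A = 32 × 75 = 2400.00, centroid at (16.00, 37.50).
horizontal leg: A = 65 × 38 = 2470.00, centroid at (64.50, 19.00).
ΣA = 4870.00 cm²
ΣAx̄ = (2400.00)(16.00) + (2470.00)(64.50) = 197715.00 cm³
ΣAȳ = (2400.00)(37.50) + (2470.00)(19.00) = 136930.00 cm³
x̄ = 197715.00 / 4870.00 = 40.60 cm
ȳ = 136930.00 / 4870.00 = 28.12 cm

x̄ = 40.60 cm, ȳ = 28.12 cm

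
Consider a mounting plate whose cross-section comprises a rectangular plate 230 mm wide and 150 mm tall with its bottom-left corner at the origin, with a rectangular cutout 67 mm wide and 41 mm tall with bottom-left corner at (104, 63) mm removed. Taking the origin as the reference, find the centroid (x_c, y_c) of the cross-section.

plate: A = 230 × 150 = 34500.00, centroid at (115.00, 75.00).
hole: A = −(67 × 41) = -2747.00, centroid at (137.50, 83.50).
ΣA = 31753.00 mm²
ΣAx_c = (34500.00)(115.00) + (-2747.00)(137.50) = 3589787.50 mm³
ΣAy_c = (34500.00)(75.00) + (-2747.00)(83.50) = 2358125.50 mm³
x_c = 3589787.50 / 31753.00 = 113.05 mm
y_c = 2358125.50 / 31753.00 = 74.26 mm

x_c = 113.05 mm, y_c = 74.26 mm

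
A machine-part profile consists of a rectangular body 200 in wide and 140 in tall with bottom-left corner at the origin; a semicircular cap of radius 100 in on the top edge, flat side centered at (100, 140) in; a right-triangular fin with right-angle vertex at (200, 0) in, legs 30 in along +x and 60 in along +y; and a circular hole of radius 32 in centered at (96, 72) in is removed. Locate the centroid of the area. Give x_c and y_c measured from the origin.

x_c = 102.70 in, y_c = 111.43 in

rectangular body: A = 200 × 140 = 28000.00, centroid at (100.00, 70.00).
semicircular top: A = ½π·100² = 15707.96, centroid at (100.00, 182.44).
triangular fin: A = ½·30·60 = 900.00, centroid at (210.00, 20.00).
hole: A = −π·32² = -3216.99, centroid at (96.00, 72.00).
ΣA = 41390.97 in², ΣAx_c = 4250965.20 in³, ΣAy_c = 4612158.18 in³.
x_c = 4250965.20/41390.97 = 102.70 in; y_c = 4612158.18/41390.97 = 111.43 in.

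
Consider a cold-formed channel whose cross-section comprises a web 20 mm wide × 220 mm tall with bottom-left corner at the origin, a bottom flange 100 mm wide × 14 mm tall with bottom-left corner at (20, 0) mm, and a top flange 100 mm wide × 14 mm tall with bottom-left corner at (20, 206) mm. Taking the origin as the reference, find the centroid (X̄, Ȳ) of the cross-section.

Part | A | x̄ᵢ | ȳᵢ | A·x̄ᵢ | A·ȳᵢ
web | 4400.00 | 10.00 | 110.00 | 44000.00 | 484000.00
bottom flange | 1400.00 | 70.00 | 7.00 | 98000.00 | 9800.00
top flange | 1400.00 | 70.00 | 213.00 | 98000.00 | 298200.00
Σ | 7200.00 |  |  | 240000.00 | 792000.00
X̄ = 240000.00 / 7200.00 = 33.33 mm
Ȳ = 792000.00 / 7200.00 = 110.00 mm

X̄ = 33.33 mm, Ȳ = 110.00 mm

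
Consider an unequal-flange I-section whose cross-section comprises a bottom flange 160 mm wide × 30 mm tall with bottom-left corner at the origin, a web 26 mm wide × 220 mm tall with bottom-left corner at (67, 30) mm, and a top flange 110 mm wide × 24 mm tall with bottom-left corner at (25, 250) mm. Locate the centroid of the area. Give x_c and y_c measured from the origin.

x_c = 80.00 mm, y_c = 118.88 mm

Part | A | x̄ᵢ | ȳᵢ | A·x̄ᵢ | A·ȳᵢ
bottom flange | 4800.00 | 80.00 | 15.00 | 384000.00 | 72000.00
web | 5720.00 | 80.00 | 140.00 | 457600.00 | 800800.00
top flange | 2640.00 | 80.00 | 262.00 | 211200.00 | 691680.00
Σ | 13160.00 |  |  | 1052800.00 | 1564480.00
x_c = 1052800.00 / 13160.00 = 80.00 mm
y_c = 1564480.00 / 13160.00 = 118.88 mm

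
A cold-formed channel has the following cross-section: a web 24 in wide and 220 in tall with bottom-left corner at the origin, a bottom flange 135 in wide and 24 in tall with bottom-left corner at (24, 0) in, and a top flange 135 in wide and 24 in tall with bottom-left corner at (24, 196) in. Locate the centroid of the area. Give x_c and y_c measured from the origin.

x_c = 55.81 in, y_c = 110.00 in

Part | A | x̄ᵢ | ȳᵢ | A·x̄ᵢ | A·ȳᵢ
web | 5280.00 | 12.00 | 110.00 | 63360.00 | 580800.00
bottom flange | 3240.00 | 91.50 | 12.00 | 296460.00 | 38880.00
top flange | 3240.00 | 91.50 | 208.00 | 296460.00 | 673920.00
Σ | 11760.00 |  |  | 656280.00 | 1293600.00
x_c = 656280.00 / 11760.00 = 55.81 in
y_c = 1293600.00 / 11760.00 = 110.00 in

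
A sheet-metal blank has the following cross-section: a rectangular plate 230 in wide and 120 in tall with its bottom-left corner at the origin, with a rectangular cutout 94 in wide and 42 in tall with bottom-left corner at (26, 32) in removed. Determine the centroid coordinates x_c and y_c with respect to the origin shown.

x_c = 122.01 in, y_c = 61.17 in

Part | A | x̄ᵢ | ȳᵢ | A·x̄ᵢ | A·ȳᵢ
plate | 27600.00 | 115.00 | 60.00 | 3174000.00 | 1656000.00
hole | -3948.00 | 73.00 | 53.00 | -288204.00 | -209244.00
Σ | 23652.00 |  |  | 2885796.00 | 1446756.00
x_c = 2885796.00 / 23652.00 = 122.01 in
y_c = 1446756.00 / 23652.00 = 61.17 in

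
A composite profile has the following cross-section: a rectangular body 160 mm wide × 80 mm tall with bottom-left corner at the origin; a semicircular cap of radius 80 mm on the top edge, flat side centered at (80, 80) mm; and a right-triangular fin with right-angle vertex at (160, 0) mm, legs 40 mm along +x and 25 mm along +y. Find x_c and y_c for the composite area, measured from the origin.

rectangular body: A = 160 × 80 = 12800.00, centroid at (80.00, 40.00).
semicircular top: A = ½π·80² = 10053.10, centroid at (80.00, 113.95).
triangular fin: A = ½·40·25 = 500.00, centroid at (173.33, 8.33).
ΣA = 23353.10 mm²
ΣAx_c = (12800.00)(80.00) + (10053.10)(80.00) + (500.00)(173.33) = 1914914.39 mm³
ΣAy_c = (12800.00)(40.00) + (10053.10)(113.95) + (500.00)(8.33) = 1661747.72 mm³
x_c = 1914914.39 / 23353.10 = 82.00 mm
y_c = 1661747.72 / 23353.10 = 71.16 mm

x_c = 82.00 mm, y_c = 71.16 mm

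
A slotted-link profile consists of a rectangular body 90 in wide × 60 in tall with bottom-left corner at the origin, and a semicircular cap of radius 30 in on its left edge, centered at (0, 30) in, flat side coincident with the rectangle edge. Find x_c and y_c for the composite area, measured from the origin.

rectangular body: A = 90 × 60 = 5400.00, centroid at (45.00, 30.00).
semicircular end: A = ½π·30² = 1413.72, centroid at (-12.73, 30.00).
ΣA = 6813.72 in²
ΣAx_c = (5400.00)(45.00) + (1413.72)(-12.73) = 225000.00 in³
ΣAy_c = (5400.00)(30.00) + (1413.72)(30.00) = 204411.50 in³
x_c = 225000.00 / 6813.72 = 33.02 in
y_c = 204411.50 / 6813.72 = 30.00 in

x_c = 33.02 in, y_c = 30.00 in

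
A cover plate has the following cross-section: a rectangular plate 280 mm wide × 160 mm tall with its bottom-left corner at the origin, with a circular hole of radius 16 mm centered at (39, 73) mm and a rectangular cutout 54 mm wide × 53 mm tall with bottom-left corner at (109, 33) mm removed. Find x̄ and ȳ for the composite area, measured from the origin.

plate: A = 280 × 160 = 44800.00, centroid at (140.00, 80.00).
hole 1: A = −π·16² = -804.25, centroid at (39.00, 73.00).
hole 2: A = −(54 × 53) = -2862.00, centroid at (136.00, 59.50).
ΣA = 41133.75 mm²
ΣAx̄ = (44800.00)(140.00) + (-804.25)(39.00) + (-2862.00)(136.00) = 5851402.34 mm³
ΣAȳ = (44800.00)(80.00) + (-804.25)(73.00) + (-2862.00)(59.50) = 3355000.92 mm³
x̄ = 5851402.34 / 41133.75 = 142.25 mm
ȳ = 3355000.92 / 41133.75 = 81.56 mm

x̄ = 142.25 mm, ȳ = 81.56 mm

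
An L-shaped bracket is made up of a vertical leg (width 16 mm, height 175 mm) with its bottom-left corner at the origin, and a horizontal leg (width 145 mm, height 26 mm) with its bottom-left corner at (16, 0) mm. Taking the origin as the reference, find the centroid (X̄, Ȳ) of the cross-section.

X̄ = 54.19 mm, Ȳ = 44.75 mm

vertical leg: A = 16 × 175 = 2800.00, centroid at (8.00, 87.50).
horizontal leg: A = 145 × 26 = 3770.00, centroid at (88.50, 13.00).
ΣA = 6570.00 mm², ΣAX̄ = 356045.00 mm³, ΣAȲ = 294010.00 mm³.
X̄ = 356045.00/6570.00 = 54.19 mm; Ȳ = 294010.00/6570.00 = 44.75 mm.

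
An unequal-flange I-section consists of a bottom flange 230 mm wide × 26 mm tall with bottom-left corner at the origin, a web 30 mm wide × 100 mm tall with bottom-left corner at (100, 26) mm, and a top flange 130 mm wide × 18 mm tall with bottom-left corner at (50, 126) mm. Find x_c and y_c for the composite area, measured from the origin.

bottom flange: A = 230 × 26 = 5980.00, centroid at (115.00, 13.00).
web: A = 30 × 100 = 3000.00, centroid at (115.00, 76.00).
top flange: A = 130 × 18 = 2340.00, centroid at (115.00, 135.00).
ΣA = 11320.00 mm², ΣAx_c = 1301800.00 mm³, ΣAy_c = 621640.00 mm³.
x_c = 1301800.00/11320.00 = 115.00 mm; y_c = 621640.00/11320.00 = 54.92 mm.

x_c = 115.00 mm, y_c = 54.92 mm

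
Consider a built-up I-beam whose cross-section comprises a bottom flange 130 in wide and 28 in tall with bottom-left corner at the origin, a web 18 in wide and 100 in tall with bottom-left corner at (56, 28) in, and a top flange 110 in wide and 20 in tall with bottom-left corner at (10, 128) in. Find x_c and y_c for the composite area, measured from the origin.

Part | A | x̄ᵢ | ȳᵢ | A·x̄ᵢ | A·ȳᵢ
bottom flange | 3640.00 | 65.00 | 14.00 | 236600.00 | 50960.00
web | 1800.00 | 65.00 | 78.00 | 117000.00 | 140400.00
top flange | 2200.00 | 65.00 | 138.00 | 143000.00 | 303600.00
Σ | 7640.00 |  |  | 496600.00 | 494960.00
x_c = 496600.00 / 7640.00 = 65.00 in
y_c = 494960.00 / 7640.00 = 64.79 in

x_c = 65.00 in, y_c = 64.79 in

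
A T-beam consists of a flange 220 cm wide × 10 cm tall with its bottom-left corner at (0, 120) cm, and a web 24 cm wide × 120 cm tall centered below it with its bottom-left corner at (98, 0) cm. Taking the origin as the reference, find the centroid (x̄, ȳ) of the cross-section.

web: A = 24 × 120 = 2880.00, centroid at (110.00, 60.00).
flange: A = 220 × 10 = 2200.00, centroid at (110.00, 125.00).
ΣA = 5080.00 cm², ΣAx̄ = 558800.00 cm³, ΣAȳ = 447800.00 cm³.
x̄ = 558800.00/5080.00 = 110.00 cm; ȳ = 447800.00/5080.00 = 88.15 cm.

x̄ = 110.00 cm, ȳ = 88.15 cm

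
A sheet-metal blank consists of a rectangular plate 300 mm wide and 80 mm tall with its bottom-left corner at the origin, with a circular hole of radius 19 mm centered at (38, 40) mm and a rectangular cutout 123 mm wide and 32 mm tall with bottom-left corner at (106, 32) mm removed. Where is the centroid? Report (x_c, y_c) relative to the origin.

x_c = 153.07 mm, y_c = 38.34 mm

plate: A = 300 × 80 = 24000.00, centroid at (150.00, 40.00).
hole 1: A = −π·19² = -1134.11, centroid at (38.00, 40.00).
hole 2: A = −(123 × 32) = -3936.00, centroid at (167.50, 48.00).
ΣA = 18929.89 mm², ΣAx_c = 2897623.63 mm³, ΣAy_c = 725707.40 mm³.
x_c = 2897623.63/18929.89 = 153.07 mm; y_c = 725707.40/18929.89 = 38.34 mm.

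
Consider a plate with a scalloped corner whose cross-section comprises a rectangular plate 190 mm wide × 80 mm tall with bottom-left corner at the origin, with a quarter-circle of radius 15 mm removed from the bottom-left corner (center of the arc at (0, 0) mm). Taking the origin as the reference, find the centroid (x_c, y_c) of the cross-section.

x_c = 96.04 mm, y_c = 40.40 mm

plate: A = 190 × 80 = 15200.00, centroid at (95.00, 40.00).
removed quarter-circle: A = −¼π·15² = -176.71, centroid at (6.37, 6.37).
ΣA = 15023.29 mm²
ΣAx_c = (15200.00)(95.00) + (-176.71)(6.37) = 1442875.00 mm³
ΣAy_c = (15200.00)(40.00) + (-176.71)(6.37) = 606875.00 mm³
x_c = 1442875.00 / 15023.29 = 96.04 mm
y_c = 606875.00 / 15023.29 = 40.40 mm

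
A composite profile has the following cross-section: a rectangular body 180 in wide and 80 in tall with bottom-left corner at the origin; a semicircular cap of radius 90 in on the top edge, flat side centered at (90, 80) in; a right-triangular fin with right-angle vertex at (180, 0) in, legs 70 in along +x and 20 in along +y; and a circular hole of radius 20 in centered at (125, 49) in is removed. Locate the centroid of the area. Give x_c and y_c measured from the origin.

Part | A | x̄ᵢ | ȳᵢ | A·x̄ᵢ | A·ȳᵢ
rectangular body | 14400.00 | 90.00 | 40.00 | 1296000.00 | 576000.00
semicircular top | 12723.45 | 90.00 | 118.20 | 1145110.52 | 1503876.02
triangular fin | 700.00 | 203.33 | 6.67 | 142333.33 | 4666.67
hole | -1256.64 | 125.00 | 49.00 | -157079.63 | -61575.22
Σ | 26566.81 |  |  | 2426364.22 | 2022967.47
x_c = 2426364.22 / 26566.81 = 91.33 in
y_c = 2022967.47 / 26566.81 = 76.15 in

x_c = 91.33 in, y_c = 76.15 in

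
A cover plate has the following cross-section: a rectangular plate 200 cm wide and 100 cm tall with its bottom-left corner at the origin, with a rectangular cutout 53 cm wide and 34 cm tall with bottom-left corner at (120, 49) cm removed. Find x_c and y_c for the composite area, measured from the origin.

plate: A = 200 × 100 = 20000.00, centroid at (100.00, 50.00).
hole: A = −(53 × 34) = -1802.00, centroid at (146.50, 66.00).
ΣA = 18198.00 cm²
ΣAx_c = (20000.00)(100.00) + (-1802.00)(146.50) = 1736007.00 cm³
ΣAy_c = (20000.00)(50.00) + (-1802.00)(66.00) = 881068.00 cm³
x_c = 1736007.00 / 18198.00 = 95.40 cm
y_c = 881068.00 / 18198.00 = 48.42 cm

x_c = 95.40 cm, y_c = 48.42 cm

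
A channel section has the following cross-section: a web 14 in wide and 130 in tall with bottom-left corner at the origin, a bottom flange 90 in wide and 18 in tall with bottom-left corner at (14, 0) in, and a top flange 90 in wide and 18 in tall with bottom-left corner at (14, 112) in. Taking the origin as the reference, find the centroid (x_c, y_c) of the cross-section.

web: A = 14 × 130 = 1820.00, centroid at (7.00, 65.00).
bottom flange: A = 90 × 18 = 1620.00, centroid at (59.00, 9.00).
top flange: A = 90 × 18 = 1620.00, centroid at (59.00, 121.00).
ΣA = 5060.00 in²
ΣAx_c = (1820.00)(7.00) + (1620.00)(59.00) + (1620.00)(59.00) = 203900.00 in³
ΣAy_c = (1820.00)(65.00) + (1620.00)(9.00) + (1620.00)(121.00) = 328900.00 in³
x_c = 203900.00 / 5060.00 = 40.30 in
y_c = 328900.00 / 5060.00 = 65.00 in

x_c = 40.30 in, y_c = 65.00 in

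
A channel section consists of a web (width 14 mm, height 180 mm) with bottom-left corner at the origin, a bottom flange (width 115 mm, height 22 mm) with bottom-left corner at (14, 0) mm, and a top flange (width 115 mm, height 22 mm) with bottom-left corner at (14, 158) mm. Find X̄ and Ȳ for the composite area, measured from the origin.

X̄ = 50.06 mm, Ȳ = 90.00 mm

web: A = 14 × 180 = 2520.00, centroid at (7.00, 90.00).
bottom flange: A = 115 × 22 = 2530.00, centroid at (71.50, 11.00).
top flange: A = 115 × 22 = 2530.00, centroid at (71.50, 169.00).
ΣA = 7580.00 mm², ΣAX̄ = 379430.00 mm³, ΣAȲ = 682200.00 mm³.
X̄ = 379430.00/7580.00 = 50.06 mm; Ȳ = 682200.00/7580.00 = 90.00 mm.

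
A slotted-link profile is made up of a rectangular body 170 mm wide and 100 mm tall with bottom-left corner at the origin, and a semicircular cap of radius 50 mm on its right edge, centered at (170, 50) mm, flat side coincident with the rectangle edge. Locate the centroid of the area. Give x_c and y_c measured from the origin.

x_c = 104.93 mm, y_c = 50.00 mm

rectangular body: A = 170 × 100 = 17000.00, centroid at (85.00, 50.00).
semicircular end: A = ½π·50² = 3926.99, centroid at (191.22, 50.00).
ΣA = 20926.99 mm²
ΣAx_c = (17000.00)(85.00) + (3926.99)(191.22) = 2195921.77 mm³
ΣAy_c = (17000.00)(50.00) + (3926.99)(50.00) = 1046349.54 mm³
x_c = 2195921.77 / 20926.99 = 104.93 mm
y_c = 1046349.54 / 20926.99 = 50.00 mm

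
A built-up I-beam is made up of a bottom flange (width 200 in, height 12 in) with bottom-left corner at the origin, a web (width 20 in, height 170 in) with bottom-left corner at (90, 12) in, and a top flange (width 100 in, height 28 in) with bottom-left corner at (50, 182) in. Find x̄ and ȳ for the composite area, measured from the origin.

x̄ = 100.00 in, ȳ = 103.84 in

bottom flange: A = 200 × 12 = 2400.00, centroid at (100.00, 6.00).
web: A = 20 × 170 = 3400.00, centroid at (100.00, 97.00).
top flange: A = 100 × 28 = 2800.00, centroid at (100.00, 196.00).
ΣA = 8600.00 in², ΣAx̄ = 860000.00 in³, ΣAȳ = 893000.00 in³.
x̄ = 860000.00/8600.00 = 100.00 in; ȳ = 893000.00/8600.00 = 103.84 in.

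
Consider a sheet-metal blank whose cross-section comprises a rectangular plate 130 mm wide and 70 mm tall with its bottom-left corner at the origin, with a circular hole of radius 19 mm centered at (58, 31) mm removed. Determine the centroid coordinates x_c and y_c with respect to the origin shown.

x_c = 66.00 mm, y_c = 35.57 mm

plate: A = 130 × 70 = 9100.00, centroid at (65.00, 35.00).
hole: A = −π·19² = -1134.11, centroid at (58.00, 31.00).
ΣA = 7965.89 mm², ΣAx_c = 525721.33 mm³, ΣAy_c = 283342.44 mm³.
x_c = 525721.33/7965.89 = 66.00 mm; y_c = 283342.44/7965.89 = 35.57 mm.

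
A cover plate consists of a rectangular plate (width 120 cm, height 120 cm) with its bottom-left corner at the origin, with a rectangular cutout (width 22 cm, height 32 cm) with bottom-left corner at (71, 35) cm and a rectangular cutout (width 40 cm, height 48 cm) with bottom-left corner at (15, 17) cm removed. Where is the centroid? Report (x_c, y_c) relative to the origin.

plate: A = 120 × 120 = 14400.00, centroid at (60.00, 60.00).
hole 1: A = −(22 × 32) = -704.00, centroid at (82.00, 51.00).
hole 2: A = −(40 × 48) = -1920.00, centroid at (35.00, 41.00).
ΣA = 11776.00 cm², ΣAx_c = 739072.00 cm³, ΣAy_c = 749376.00 cm³.
x_c = 739072.00/11776.00 = 62.76 cm; y_c = 749376.00/11776.00 = 63.64 cm.

x_c = 62.76 cm, y_c = 63.64 cm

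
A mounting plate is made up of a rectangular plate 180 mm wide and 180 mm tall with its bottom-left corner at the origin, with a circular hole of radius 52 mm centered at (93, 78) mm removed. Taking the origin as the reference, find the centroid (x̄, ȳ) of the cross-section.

plate: A = 180 × 180 = 32400.00, centroid at (90.00, 90.00).
hole: A = −π·52² = -8494.87, centroid at (93.00, 78.00).
ΣA = 23905.13 mm², ΣAx̄ = 2125977.41 mm³, ΣAȳ = 2253400.41 mm³.
x̄ = 2125977.41/23905.13 = 88.93 mm; ȳ = 2253400.41/23905.13 = 94.26 mm.

x̄ = 88.93 mm, ȳ = 94.26 mm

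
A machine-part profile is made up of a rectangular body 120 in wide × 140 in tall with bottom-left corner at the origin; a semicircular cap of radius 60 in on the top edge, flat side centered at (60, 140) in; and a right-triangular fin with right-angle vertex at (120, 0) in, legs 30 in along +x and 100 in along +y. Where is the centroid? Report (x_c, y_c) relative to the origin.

Part | A | x̄ᵢ | ȳᵢ | A·x̄ᵢ | A·ȳᵢ
rectangular body | 16800.00 | 60.00 | 70.00 | 1008000.00 | 1176000.00
semicircular top | 5654.87 | 60.00 | 165.46 | 339292.01 | 935681.35
triangular fin | 1500.00 | 130.00 | 33.33 | 195000.00 | 50000.00
Σ | 23954.87 |  |  | 1542292.01 | 2161681.35
x_c = 1542292.01 / 23954.87 = 64.38 in
y_c = 2161681.35 / 23954.87 = 90.24 in

x_c = 64.38 in, y_c = 90.24 in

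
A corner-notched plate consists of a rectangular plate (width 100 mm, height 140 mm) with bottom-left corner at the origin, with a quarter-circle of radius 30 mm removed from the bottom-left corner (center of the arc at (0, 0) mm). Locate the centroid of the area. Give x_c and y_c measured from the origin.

x_c = 51.98 mm, y_c = 73.05 mm

plate: A = 100 × 140 = 14000.00, centroid at (50.00, 70.00).
removed quarter-circle: A = −¼π·30² = -706.86, centroid at (12.73, 12.73).
ΣA = 13293.14 mm², ΣAx_c = 691000.00 mm³, ΣAy_c = 971000.00 mm³.
x_c = 691000.00/13293.14 = 51.98 mm; y_c = 971000.00/13293.14 = 73.05 mm.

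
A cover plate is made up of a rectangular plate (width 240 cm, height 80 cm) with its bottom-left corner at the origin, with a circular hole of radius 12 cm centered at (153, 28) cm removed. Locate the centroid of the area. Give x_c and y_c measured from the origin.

x_c = 119.20 cm, y_c = 40.29 cm

plate: A = 240 × 80 = 19200.00, centroid at (120.00, 40.00).
hole: A = −π·12² = -452.39, centroid at (153.00, 28.00).
ΣA = 18747.61 cm², ΣAx_c = 2234784.43 cm³, ΣAy_c = 755333.10 cm³.
x_c = 2234784.43/18747.61 = 119.20 cm; y_c = 755333.10/18747.61 = 40.29 cm.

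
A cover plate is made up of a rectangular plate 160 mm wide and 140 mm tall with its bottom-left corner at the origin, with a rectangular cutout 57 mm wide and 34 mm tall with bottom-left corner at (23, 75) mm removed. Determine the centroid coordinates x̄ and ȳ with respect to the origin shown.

x̄ = 82.70 mm, ȳ = 67.92 mm

plate: A = 160 × 140 = 22400.00, centroid at (80.00, 70.00).
hole: A = −(57 × 34) = -1938.00, centroid at (51.50, 92.00).
ΣA = 20462.00 mm², ΣAx̄ = 1692193.00 mm³, ΣAȳ = 1389704.00 mm³.
x̄ = 1692193.00/20462.00 = 82.70 mm; ȳ = 1389704.00/20462.00 = 67.92 mm.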